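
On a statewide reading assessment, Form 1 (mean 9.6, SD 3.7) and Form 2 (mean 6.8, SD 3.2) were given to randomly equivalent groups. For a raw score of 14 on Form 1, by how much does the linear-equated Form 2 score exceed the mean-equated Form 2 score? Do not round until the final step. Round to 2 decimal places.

Mean-equated: 14 + (6.8 − 9.6) = 11.20
Linear-equated: (3.2/3.7)(14 − 9.6) + 6.8 = 10.605
Difference = 10.605 − 11.20 = -0.59

-0.59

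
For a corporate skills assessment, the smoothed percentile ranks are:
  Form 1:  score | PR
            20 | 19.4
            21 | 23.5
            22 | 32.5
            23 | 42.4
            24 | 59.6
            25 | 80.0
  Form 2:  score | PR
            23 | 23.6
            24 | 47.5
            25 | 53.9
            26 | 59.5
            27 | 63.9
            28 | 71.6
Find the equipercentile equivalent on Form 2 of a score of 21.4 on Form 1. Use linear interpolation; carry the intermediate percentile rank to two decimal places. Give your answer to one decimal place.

PR of 21.4 on Form 1: 23.5 + (21.4 − 21)/(22 − 21) × (32.5 − 23.5) = 27.10
On Form 2, PR 27.10 falls between score 23 (PR 23.6) and 24 (PR 47.5).
Interpolate: 23 + (27.10 − 23.6)/(47.5 − 23.6) × (24 − 23) = 23.1

23.1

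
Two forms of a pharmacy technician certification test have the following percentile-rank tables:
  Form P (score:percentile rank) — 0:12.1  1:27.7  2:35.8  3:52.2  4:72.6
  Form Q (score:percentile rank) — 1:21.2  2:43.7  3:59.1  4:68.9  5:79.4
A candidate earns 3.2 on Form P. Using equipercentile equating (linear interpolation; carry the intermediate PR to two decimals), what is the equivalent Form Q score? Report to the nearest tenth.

2.8

PR of 3.2 on Form P: 52.2 + (3.2 − 3)/(4 − 3) × (72.6 − 52.2) = 56.28
On Form Q, PR 56.28 falls between score 2 (PR 43.7) and 3 (PR 59.1).
Interpolate: 2 + (56.28 − 43.7)/(59.1 − 43.7) × (3 − 2) = 2.8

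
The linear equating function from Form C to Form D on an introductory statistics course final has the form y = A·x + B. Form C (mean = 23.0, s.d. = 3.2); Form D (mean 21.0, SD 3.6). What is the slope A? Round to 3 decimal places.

A = SD_Y / SD_X = 3.6 / 3.2 = 1.125

1.125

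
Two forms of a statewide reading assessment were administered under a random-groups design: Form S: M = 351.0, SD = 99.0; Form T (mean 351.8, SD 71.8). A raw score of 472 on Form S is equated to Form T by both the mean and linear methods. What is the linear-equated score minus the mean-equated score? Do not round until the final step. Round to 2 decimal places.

Mean-equated: 472 + (351.8 − 351.0) = 472.80
Linear-equated: (71.8/99.0)(472 − 351.0) + 351.8 = 439.556
Difference = 439.556 − 472.80 = -33.24

-33.24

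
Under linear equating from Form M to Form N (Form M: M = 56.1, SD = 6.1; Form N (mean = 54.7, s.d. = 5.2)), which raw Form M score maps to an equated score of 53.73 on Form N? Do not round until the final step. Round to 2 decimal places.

Invert y = (SD_Y/SD_X)(x − M_X) + M_Y:
x = (SD_X/SD_Y)(y − M_Y) + M_X = (6.1/5.2)(53.73 − 54.7) + 56.1
x = 1.173077 × -0.970 + 56.1 = 54.96

54.96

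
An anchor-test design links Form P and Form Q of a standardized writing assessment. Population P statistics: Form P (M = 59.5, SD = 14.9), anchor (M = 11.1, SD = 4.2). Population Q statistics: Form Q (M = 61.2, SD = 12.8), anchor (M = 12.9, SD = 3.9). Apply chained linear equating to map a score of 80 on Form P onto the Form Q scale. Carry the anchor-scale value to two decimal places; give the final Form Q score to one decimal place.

74.3

Form P → anchor (Population P): v = (4.2/14.9)(80 − 59.5) + 11.1 = 16.88
anchor → Form Q (Population Q): y = (12.8/3.9)(16.88 − 12.9) + 61.2 = 74.3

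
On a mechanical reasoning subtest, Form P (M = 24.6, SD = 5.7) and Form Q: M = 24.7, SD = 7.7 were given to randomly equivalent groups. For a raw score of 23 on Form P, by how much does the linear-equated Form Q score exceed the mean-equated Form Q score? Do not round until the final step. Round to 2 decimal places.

-0.56

Mean-equated: 23 + (24.7 − 24.6) = 23.10
Linear-equated: (7.7/5.7)(23 − 24.6) + 24.7 = 22.539
Difference = 22.539 − 23.10 = -0.56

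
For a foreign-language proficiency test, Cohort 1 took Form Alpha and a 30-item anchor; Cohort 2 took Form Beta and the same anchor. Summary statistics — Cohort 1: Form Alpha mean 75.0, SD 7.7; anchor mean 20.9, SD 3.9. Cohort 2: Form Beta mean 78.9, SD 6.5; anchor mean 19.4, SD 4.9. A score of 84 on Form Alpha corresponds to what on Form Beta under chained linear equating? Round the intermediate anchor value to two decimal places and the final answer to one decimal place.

Form Alpha → anchor (Cohort 1): v = (3.9/7.7)(84 − 75.0) + 20.9 = 25.46
anchor → Form Beta (Cohort 2): y = (6.5/4.9)(25.46 − 19.4) + 78.9 = 86.9

86.9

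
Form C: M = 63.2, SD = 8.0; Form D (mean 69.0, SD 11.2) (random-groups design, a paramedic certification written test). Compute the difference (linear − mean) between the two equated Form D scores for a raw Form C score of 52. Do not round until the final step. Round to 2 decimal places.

Mean-equated: 52 + (69.0 − 63.2) = 57.80
Linear-equated: (11.2/8.0)(52 − 63.2) + 69.0 = 53.320
Difference = 53.320 − 57.80 = -4.48

-4.48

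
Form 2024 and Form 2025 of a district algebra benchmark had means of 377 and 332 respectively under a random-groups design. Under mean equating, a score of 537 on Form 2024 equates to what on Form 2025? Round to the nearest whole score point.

Mean equating: y = x + (M_Y − M_X) = 537 + (332 − 377) = 492

492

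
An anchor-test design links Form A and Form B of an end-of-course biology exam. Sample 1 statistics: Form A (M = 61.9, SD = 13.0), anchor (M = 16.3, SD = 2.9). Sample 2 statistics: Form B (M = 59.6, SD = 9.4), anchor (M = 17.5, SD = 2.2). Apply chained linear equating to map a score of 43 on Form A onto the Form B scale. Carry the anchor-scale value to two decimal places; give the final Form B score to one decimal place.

36.4

Form A → anchor (Sample 1): v = (2.9/13.0)(43 − 61.9) + 16.3 = 12.08
anchor → Form B (Sample 2): y = (9.4/2.2)(12.08 − 17.5) + 59.6 = 36.4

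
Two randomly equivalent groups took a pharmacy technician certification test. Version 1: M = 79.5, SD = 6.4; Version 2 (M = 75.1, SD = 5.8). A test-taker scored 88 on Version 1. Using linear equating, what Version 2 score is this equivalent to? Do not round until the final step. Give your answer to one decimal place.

Linear equating: y = (SD_Y/SD_X)(x − M_X) + M_Y
y = (5.8/6.4)(88 − 79.5) + 75.1
y = 0.906250 × 8.5 + 75.1 = 7.7031 + 75.1 = 82.8

82.8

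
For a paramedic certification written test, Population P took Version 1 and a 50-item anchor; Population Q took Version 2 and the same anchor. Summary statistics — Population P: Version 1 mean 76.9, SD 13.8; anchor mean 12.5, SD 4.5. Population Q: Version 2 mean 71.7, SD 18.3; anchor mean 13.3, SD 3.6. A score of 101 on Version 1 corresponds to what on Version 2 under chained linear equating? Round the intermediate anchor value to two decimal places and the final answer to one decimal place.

107.6

Version 1 → anchor (Population P): v = (4.5/13.8)(101 − 76.9) + 12.5 = 20.36
anchor → Version 2 (Population Q): y = (18.3/3.6)(20.36 − 13.3) + 71.7 = 107.6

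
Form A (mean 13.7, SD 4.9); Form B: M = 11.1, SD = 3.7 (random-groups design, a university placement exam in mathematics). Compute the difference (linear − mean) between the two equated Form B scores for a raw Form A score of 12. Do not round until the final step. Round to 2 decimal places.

0.42

Mean-equated: 12 + (11.1 − 13.7) = 9.40
Linear-equated: (3.7/4.9)(12 − 13.7) + 11.1 = 9.816
Difference = 9.816 − 9.40 = 0.42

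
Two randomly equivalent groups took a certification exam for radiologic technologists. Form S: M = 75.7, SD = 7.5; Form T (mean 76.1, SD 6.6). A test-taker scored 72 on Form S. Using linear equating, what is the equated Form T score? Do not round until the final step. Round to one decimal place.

Linear equating: y = (SD_Y/SD_X)(x − M_X) + M_Y
y = (6.6/7.5)(72 − 75.7) + 76.1
y = 0.880000 × -3.7 + 76.1 = -3.2560 + 76.1 = 72.8

72.8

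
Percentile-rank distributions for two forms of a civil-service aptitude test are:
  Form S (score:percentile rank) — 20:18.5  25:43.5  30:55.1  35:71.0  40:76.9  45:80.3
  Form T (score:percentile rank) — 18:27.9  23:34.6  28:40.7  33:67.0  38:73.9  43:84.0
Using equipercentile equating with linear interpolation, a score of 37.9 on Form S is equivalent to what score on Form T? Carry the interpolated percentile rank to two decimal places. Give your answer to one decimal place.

PR of 37.9 on Form S: 71.0 + (37.9 − 35)/(40 − 35) × (76.9 − 71.0) = 74.42
On Form T, PR 74.42 falls between score 38 (PR 73.9) and 43 (PR 84.0).
Interpolate: 38 + (74.42 − 73.9)/(84.0 − 73.9) × (43 − 38) = 38.3

38.3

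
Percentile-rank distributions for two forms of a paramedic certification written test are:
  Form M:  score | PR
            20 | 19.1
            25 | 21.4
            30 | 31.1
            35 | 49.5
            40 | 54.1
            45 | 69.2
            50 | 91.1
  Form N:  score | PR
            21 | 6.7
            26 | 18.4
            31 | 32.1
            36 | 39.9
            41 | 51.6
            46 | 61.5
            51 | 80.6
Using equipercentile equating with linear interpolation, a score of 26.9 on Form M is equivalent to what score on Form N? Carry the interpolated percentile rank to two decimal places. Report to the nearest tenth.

28.4

PR of 26.9 on Form M: 21.4 + (26.9 − 25)/(30 − 25) × (31.1 − 21.4) = 25.09
On Form N, PR 25.09 falls between score 26 (PR 18.4) and 31 (PR 32.1).
Interpolate: 26 + (25.09 − 18.4)/(32.1 − 18.4) × (31 − 26) = 28.4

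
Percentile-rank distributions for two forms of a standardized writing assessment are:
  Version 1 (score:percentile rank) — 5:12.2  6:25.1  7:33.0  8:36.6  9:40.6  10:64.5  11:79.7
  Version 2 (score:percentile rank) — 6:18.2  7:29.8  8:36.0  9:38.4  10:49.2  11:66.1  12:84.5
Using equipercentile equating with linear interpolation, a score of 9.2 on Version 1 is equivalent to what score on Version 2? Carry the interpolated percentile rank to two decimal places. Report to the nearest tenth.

PR of 9.2 on Version 1: 40.6 + (9.2 − 9)/(10 − 9) × (64.5 − 40.6) = 45.38
On Version 2, PR 45.38 falls between score 9 (PR 38.4) and 10 (PR 49.2).
Interpolate: 9 + (45.38 − 38.4)/(49.2 − 38.4) × (10 − 9) = 9.6

9.6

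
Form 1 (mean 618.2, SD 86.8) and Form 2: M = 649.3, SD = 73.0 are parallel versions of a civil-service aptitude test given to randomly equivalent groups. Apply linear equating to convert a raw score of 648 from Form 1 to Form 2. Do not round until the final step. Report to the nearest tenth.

674.4

Linear equating: y = (SD_Y/SD_X)(x − M_X) + M_Y
y = (73.0/86.8)(648 − 618.2) + 649.3
y = 0.841014 × 29.8 + 649.3 = 25.0622 + 649.3 = 674.4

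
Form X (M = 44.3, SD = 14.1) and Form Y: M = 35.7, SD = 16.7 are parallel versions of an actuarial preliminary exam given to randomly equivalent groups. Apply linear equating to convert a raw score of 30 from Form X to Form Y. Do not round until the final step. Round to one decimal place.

18.8

Linear equating: y = (SD_Y/SD_X)(x − M_X) + M_Y
y = (16.7/14.1)(30 − 44.3) + 35.7
y = 1.184397 × -14.3 + 35.7 = -16.9369 + 35.7 = 18.8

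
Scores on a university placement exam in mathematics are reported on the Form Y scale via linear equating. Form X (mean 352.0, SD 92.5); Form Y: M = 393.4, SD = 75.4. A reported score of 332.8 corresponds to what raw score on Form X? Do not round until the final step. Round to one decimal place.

Invert y = (SD_Y/SD_X)(x − M_X) + M_Y:
x = (SD_X/SD_Y)(y − M_Y) + M_X = (92.5/75.4)(332.8 − 393.4) + 352.0
x = 1.226790 × -60.600 + 352.0 = 277.7

277.7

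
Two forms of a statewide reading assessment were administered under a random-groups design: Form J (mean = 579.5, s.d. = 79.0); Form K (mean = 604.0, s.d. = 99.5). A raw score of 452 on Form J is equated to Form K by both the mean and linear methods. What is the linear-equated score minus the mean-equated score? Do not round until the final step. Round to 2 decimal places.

-33.09

Mean-equated: 452 + (604.0 − 579.5) = 476.50
Linear-equated: (99.5/79.0)(452 − 579.5) + 604.0 = 443.415
Difference = 443.415 − 476.50 = -33.09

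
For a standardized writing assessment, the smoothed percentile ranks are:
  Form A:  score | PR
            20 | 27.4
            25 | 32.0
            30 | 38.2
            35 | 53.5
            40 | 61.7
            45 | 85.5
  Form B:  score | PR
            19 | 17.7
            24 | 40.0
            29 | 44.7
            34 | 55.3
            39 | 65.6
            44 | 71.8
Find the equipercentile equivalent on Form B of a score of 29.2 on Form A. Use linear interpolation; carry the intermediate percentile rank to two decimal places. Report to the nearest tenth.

23.4

PR of 29.2 on Form A: 32.0 + (29.2 − 25)/(30 − 25) × (38.2 − 32.0) = 37.21
On Form B, PR 37.21 falls between score 19 (PR 17.7) and 24 (PR 40.0).
Interpolate: 19 + (37.21 − 17.7)/(40.0 − 17.7) × (24 − 19) = 23.4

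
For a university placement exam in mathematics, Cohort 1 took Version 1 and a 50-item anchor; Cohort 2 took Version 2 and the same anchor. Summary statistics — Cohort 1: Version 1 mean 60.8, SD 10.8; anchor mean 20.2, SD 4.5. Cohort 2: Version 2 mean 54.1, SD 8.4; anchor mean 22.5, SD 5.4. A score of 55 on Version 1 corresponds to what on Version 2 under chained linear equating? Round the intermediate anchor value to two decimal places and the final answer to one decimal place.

Version 1 → anchor (Cohort 1): v = (4.5/10.8)(55 − 60.8) + 20.2 = 17.78
anchor → Version 2 (Cohort 2): y = (8.4/5.4)(17.78 − 22.5) + 54.1 = 46.8

46.8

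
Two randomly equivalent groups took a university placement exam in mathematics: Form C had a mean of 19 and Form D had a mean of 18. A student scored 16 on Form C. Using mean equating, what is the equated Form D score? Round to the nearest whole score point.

Mean equating: y = x + (M_Y − M_X) = 16 + (18 − 19) = 15

15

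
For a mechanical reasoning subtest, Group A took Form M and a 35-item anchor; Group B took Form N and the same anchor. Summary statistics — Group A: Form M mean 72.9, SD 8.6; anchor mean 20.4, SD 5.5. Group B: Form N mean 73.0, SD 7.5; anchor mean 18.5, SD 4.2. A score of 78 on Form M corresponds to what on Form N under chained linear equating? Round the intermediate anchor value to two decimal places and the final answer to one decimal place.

Form M → anchor (Group A): v = (5.5/8.6)(78 − 72.9) + 20.4 = 23.66
anchor → Form N (Group B): y = (7.5/4.2)(23.66 − 18.5) + 73.0 = 82.2

82.2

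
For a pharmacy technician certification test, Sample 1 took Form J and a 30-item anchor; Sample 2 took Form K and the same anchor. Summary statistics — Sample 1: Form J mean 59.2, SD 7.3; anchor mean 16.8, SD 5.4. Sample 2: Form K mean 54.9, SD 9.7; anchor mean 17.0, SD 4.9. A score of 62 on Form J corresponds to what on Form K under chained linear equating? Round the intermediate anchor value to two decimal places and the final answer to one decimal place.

58.6

Form J → anchor (Sample 1): v = (5.4/7.3)(62 − 59.2) + 16.8 = 18.87
anchor → Form K (Sample 2): y = (9.7/4.9)(18.87 − 17.0) + 54.9 = 58.6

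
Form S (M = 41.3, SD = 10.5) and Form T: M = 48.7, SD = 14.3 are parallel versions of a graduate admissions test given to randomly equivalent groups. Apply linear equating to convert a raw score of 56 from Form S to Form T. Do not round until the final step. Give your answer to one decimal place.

Linear equating: y = (SD_Y/SD_X)(x − M_X) + M_Y
y = (14.3/10.5)(56 − 41.3) + 48.7
y = 1.361905 × 14.7 + 48.7 = 20.0200 + 48.7 = 68.7

68.7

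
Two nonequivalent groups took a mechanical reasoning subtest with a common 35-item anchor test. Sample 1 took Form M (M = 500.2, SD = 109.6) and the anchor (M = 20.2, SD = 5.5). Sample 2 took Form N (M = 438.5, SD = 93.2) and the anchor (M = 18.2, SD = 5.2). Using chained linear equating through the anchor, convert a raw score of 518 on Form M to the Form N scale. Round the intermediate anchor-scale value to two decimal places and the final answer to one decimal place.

490.3

Form M → anchor (Sample 1): v = (5.5/109.6)(518 − 500.2) + 20.2 = 21.09
anchor → Form N (Sample 2): y = (93.2/5.2)(21.09 − 18.2) + 438.5 = 490.3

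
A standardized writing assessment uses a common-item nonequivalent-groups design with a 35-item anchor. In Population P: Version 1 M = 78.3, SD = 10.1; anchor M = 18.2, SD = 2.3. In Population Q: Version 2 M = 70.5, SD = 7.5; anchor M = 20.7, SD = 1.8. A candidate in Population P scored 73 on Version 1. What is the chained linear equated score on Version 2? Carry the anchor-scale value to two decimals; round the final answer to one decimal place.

55.0

Version 1 → anchor (Population P): v = (2.3/10.1)(73 − 78.3) + 18.2 = 16.99
anchor → Version 2 (Population Q): y = (7.5/1.8)(16.99 − 20.7) + 70.5 = 55.0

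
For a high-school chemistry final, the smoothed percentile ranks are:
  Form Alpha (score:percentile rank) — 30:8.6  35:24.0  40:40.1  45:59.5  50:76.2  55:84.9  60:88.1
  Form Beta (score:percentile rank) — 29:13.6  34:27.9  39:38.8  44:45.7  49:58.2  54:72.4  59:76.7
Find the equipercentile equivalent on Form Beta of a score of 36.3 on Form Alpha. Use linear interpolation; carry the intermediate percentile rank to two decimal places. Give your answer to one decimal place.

PR of 36.3 on Form Alpha: 24.0 + (36.3 − 35)/(40 − 35) × (40.1 − 24.0) = 28.19
On Form Beta, PR 28.19 falls between score 34 (PR 27.9) and 39 (PR 38.8).
Interpolate: 34 + (28.19 − 27.9)/(38.8 − 27.9) × (39 − 34) = 34.1

34.1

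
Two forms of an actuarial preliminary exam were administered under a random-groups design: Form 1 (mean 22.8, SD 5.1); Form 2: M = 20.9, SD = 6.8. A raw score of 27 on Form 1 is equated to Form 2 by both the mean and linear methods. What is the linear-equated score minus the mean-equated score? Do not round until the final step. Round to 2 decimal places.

Mean-equated: 27 + (20.9 − 22.8) = 25.10
Linear-equated: (6.8/5.1)(27 − 22.8) + 20.9 = 26.500
Difference = 26.500 − 25.10 = 1.40

1.40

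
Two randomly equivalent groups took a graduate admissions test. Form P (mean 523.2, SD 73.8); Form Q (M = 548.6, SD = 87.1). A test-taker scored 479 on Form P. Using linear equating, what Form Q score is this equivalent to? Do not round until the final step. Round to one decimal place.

496.4

Linear equating: y = (SD_Y/SD_X)(x − M_X) + M_Y
y = (87.1/73.8)(479 − 523.2) + 548.6
y = 1.180217 × -44.2 + 548.6 = -52.1656 + 548.6 = 496.4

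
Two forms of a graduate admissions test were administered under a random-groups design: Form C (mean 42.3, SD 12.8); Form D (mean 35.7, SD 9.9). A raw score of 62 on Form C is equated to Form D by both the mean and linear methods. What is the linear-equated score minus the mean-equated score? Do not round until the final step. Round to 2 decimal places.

-4.46

Mean-equated: 62 + (35.7 − 42.3) = 55.40
Linear-equated: (9.9/12.8)(62 − 42.3) + 35.7 = 50.937
Difference = 50.937 − 55.40 = -4.46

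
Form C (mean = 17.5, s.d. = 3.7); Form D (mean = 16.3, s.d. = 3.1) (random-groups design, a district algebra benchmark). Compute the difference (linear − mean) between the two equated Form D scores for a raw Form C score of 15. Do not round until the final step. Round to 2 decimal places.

Mean-equated: 15 + (16.3 − 17.5) = 13.80
Linear-equated: (3.1/3.7)(15 − 17.5) + 16.3 = 14.205
Difference = 14.205 − 13.80 = 0.41

0.41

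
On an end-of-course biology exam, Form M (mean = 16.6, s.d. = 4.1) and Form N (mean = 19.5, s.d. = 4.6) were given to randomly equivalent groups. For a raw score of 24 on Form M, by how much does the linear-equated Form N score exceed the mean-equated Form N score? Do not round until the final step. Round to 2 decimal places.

0.90

Mean-equated: 24 + (19.5 − 16.6) = 26.90
Linear-equated: (4.6/4.1)(24 − 16.6) + 19.5 = 27.802
Difference = 27.802 − 26.90 = 0.90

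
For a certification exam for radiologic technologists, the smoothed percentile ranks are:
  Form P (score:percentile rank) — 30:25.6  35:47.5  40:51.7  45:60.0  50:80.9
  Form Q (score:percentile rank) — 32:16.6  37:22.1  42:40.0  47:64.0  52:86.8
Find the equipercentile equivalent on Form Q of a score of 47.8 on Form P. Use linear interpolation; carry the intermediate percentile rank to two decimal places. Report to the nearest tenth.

48.7

PR of 47.8 on Form P: 60.0 + (47.8 − 45)/(50 − 45) × (80.9 − 60.0) = 71.70
On Form Q, PR 71.70 falls between score 47 (PR 64.0) and 52 (PR 86.8).
Interpolate: 47 + (71.70 − 64.0)/(86.8 − 64.0) × (52 − 47) = 48.7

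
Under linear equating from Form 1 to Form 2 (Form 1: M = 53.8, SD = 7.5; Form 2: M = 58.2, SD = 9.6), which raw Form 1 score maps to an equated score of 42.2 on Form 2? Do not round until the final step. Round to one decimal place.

41.3

Invert y = (SD_Y/SD_X)(x − M_X) + M_Y:
x = (SD_X/SD_Y)(y − M_Y) + M_X = (7.5/9.6)(42.2 − 58.2) + 53.8
x = 0.781250 × -16.000 + 53.8 = 41.3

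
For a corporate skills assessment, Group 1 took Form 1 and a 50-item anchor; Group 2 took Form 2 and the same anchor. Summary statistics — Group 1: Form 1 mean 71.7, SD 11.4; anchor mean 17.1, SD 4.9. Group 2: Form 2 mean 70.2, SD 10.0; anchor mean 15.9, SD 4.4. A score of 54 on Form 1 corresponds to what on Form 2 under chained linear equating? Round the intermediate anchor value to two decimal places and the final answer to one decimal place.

Form 1 → anchor (Group 1): v = (4.9/11.4)(54 − 71.7) + 17.1 = 9.49
anchor → Form 2 (Group 2): y = (10.0/4.4)(9.49 − 15.9) + 70.2 = 55.6

55.6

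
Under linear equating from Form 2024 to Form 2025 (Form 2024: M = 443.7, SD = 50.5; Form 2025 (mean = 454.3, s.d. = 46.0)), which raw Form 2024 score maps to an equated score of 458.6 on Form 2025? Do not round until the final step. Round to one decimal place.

448.4

Invert y = (SD_Y/SD_X)(x − M_X) + M_Y:
x = (SD_X/SD_Y)(y − M_Y) + M_X = (50.5/46.0)(458.6 − 454.3) + 443.7
x = 1.097826 × 4.300 + 443.7 = 448.4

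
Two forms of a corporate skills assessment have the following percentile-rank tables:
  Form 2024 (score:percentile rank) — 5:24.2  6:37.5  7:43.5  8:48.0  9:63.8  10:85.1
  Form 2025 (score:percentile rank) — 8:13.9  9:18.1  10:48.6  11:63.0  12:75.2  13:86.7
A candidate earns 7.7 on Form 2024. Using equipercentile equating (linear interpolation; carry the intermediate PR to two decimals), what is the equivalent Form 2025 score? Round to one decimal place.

9.9

PR of 7.7 on Form 2024: 43.5 + (7.7 − 7)/(8 − 7) × (48.0 − 43.5) = 46.65
On Form 2025, PR 46.65 falls between score 9 (PR 18.1) and 10 (PR 48.6).
Interpolate: 9 + (46.65 − 18.1)/(48.6 − 18.1) × (10 − 9) = 9.9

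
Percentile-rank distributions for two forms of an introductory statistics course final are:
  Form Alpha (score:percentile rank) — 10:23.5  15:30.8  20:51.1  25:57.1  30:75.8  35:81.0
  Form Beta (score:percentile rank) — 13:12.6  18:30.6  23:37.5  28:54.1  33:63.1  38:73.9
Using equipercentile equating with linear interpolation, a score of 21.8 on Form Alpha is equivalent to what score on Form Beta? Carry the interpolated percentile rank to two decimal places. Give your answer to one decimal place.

27.7

PR of 21.8 on Form Alpha: 51.1 + (21.8 − 20)/(25 − 20) × (57.1 − 51.1) = 53.26
On Form Beta, PR 53.26 falls between score 23 (PR 37.5) and 28 (PR 54.1).
Interpolate: 23 + (53.26 − 37.5)/(54.1 − 37.5) × (28 − 23) = 27.7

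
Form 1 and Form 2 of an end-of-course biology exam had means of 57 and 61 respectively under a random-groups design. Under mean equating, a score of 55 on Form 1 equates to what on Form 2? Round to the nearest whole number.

59

Mean equating: y = x + (M_Y − M_X) = 55 + (61 − 57) = 59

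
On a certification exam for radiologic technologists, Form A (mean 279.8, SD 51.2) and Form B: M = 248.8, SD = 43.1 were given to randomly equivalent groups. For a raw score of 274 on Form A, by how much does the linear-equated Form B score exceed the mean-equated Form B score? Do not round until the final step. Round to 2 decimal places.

Mean-equated: 274 + (248.8 − 279.8) = 243.00
Linear-equated: (43.1/51.2)(274 − 279.8) + 248.8 = 243.918
Difference = 243.918 − 243.00 = 0.92

0.92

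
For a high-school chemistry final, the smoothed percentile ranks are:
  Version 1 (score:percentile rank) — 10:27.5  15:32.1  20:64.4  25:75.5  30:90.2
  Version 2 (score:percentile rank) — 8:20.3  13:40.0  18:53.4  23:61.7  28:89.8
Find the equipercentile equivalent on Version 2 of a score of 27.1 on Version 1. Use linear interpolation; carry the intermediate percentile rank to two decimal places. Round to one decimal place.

PR of 27.1 on Version 1: 75.5 + (27.1 − 25)/(30 − 25) × (90.2 − 75.5) = 81.67
On Version 2, PR 81.67 falls between score 23 (PR 61.7) and 28 (PR 89.8).
Interpolate: 23 + (81.67 − 61.7)/(89.8 − 61.7) × (28 − 23) = 26.6

26.6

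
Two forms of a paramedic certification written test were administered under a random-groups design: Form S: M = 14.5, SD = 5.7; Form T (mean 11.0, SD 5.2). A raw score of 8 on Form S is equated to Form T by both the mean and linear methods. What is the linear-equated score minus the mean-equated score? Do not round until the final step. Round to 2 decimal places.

0.57

Mean-equated: 8 + (11.0 − 14.5) = 4.50
Linear-equated: (5.2/5.7)(8 − 14.5) + 11.0 = 5.070
Difference = 5.070 − 4.50 = 0.57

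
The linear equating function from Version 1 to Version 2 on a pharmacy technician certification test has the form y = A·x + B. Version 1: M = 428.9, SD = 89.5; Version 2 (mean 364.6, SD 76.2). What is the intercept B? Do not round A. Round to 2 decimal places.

A = SD_Y / SD_X = 76.2 / 89.5 = 0.851397
B = M_Y − A·M_X = 364.6 − 0.851397 × 428.9 = -0.56

-0.56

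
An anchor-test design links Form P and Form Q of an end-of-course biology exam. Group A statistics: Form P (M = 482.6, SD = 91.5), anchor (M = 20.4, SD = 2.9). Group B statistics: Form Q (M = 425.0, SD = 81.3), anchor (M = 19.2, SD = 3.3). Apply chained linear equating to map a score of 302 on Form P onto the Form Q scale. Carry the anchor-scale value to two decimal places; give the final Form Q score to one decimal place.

Form P → anchor (Group A): v = (2.9/91.5)(302 − 482.6) + 20.4 = 14.68
anchor → Form Q (Group B): y = (81.3/3.3)(14.68 − 19.2) + 425.0 = 313.6

313.6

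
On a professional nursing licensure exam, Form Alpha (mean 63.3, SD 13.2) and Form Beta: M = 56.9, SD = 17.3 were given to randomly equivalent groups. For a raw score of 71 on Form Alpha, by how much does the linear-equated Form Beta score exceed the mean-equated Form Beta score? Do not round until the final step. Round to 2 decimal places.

2.39

Mean-equated: 71 + (56.9 − 63.3) = 64.60
Linear-equated: (17.3/13.2)(71 − 63.3) + 56.9 = 66.992
Difference = 66.992 − 64.60 = 2.39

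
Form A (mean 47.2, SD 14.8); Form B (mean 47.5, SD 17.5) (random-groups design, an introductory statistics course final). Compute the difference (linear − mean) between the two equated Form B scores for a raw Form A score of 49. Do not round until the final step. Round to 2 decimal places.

0.33

Mean-equated: 49 + (47.5 − 47.2) = 49.30
Linear-equated: (17.5/14.8)(49 − 47.2) + 47.5 = 49.628
Difference = 49.628 − 49.30 = 0.33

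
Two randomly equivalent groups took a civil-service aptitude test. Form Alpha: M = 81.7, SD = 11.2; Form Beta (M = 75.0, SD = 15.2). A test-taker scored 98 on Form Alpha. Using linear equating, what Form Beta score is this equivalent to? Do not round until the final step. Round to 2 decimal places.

Linear equating: y = (SD_Y/SD_X)(x − M_X) + M_Y
y = (15.2/11.2)(98 − 81.7) + 75.0
y = 1.357143 × 16.3 + 75.0 = 22.1214 + 75.0 = 97.12

97.12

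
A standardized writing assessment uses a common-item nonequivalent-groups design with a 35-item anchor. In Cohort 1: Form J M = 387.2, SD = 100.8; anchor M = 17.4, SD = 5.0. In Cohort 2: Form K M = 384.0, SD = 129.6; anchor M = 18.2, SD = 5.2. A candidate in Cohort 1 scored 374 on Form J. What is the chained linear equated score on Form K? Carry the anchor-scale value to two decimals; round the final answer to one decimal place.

347.9

Form J → anchor (Cohort 1): v = (5.0/100.8)(374 − 387.2) + 17.4 = 16.75
anchor → Form K (Cohort 2): y = (129.6/5.2)(16.75 − 18.2) + 384.0 = 347.9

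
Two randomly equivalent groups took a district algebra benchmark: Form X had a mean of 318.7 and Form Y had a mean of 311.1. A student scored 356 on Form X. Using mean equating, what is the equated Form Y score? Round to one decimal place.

Mean equating: y = x + (M_Y − M_X) = 356 + (311.1 − 318.7) = 348.4

348.4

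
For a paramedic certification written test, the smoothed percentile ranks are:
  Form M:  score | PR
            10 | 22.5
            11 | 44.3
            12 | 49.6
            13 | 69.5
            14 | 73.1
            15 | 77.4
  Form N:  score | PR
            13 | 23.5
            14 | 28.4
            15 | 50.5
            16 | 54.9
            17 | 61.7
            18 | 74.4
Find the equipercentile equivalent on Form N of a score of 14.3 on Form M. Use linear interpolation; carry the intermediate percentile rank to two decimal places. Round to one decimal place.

18.0

PR of 14.3 on Form M: 73.1 + (14.3 − 14)/(15 − 14) × (77.4 − 73.1) = 74.39
On Form N, PR 74.39 falls between score 17 (PR 61.7) and 18 (PR 74.4).
Interpolate: 17 + (74.39 − 61.7)/(74.4 − 61.7) × (18 − 17) = 18.0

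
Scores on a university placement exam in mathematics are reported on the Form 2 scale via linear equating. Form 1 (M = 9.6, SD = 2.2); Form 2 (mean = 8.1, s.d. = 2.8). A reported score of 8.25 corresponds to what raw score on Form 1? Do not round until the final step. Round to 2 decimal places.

Invert y = (SD_Y/SD_X)(x − M_X) + M_Y:
x = (SD_X/SD_Y)(y − M_Y) + M_X = (2.2/2.8)(8.25 − 8.1) + 9.6
x = 0.785714 × 0.150 + 9.6 = 9.72

9.72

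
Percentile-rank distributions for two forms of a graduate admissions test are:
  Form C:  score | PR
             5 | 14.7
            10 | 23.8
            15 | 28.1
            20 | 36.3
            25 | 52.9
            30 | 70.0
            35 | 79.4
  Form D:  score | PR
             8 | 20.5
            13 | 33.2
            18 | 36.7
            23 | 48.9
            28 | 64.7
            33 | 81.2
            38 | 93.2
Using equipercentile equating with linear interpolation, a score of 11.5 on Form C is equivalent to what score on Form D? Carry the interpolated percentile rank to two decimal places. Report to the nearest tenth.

9.8

PR of 11.5 on Form C: 23.8 + (11.5 − 10)/(15 − 10) × (28.1 − 23.8) = 25.09
On Form D, PR 25.09 falls between score 8 (PR 20.5) and 13 (PR 33.2).
Interpolate: 8 + (25.09 − 20.5)/(33.2 − 20.5) × (13 − 8) = 9.8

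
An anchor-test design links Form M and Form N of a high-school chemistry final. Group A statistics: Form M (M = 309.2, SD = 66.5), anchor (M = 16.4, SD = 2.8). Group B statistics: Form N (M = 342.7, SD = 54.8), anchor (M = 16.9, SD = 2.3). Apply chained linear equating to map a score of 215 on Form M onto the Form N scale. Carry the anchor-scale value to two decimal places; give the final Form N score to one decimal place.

236.2

Form M → anchor (Group A): v = (2.8/66.5)(215 − 309.2) + 16.4 = 12.43
anchor → Form N (Group B): y = (54.8/2.3)(12.43 − 16.9) + 342.7 = 236.2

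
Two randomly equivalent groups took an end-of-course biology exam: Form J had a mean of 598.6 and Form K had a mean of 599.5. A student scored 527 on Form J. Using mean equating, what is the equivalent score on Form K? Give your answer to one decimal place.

Mean equating: y = x + (M_Y − M_X) = 527 + (599.5 − 598.6) = 527.9

527.9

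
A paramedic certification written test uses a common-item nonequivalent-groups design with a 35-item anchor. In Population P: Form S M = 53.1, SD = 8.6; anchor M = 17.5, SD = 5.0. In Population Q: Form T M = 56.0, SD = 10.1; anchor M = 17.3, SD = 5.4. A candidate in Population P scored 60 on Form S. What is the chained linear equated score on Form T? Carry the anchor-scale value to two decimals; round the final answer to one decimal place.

63.9

Form S → anchor (Population P): v = (5.0/8.6)(60 − 53.1) + 17.5 = 21.51
anchor → Form T (Population Q): y = (10.1/5.4)(21.51 − 17.3) + 56.0 = 63.9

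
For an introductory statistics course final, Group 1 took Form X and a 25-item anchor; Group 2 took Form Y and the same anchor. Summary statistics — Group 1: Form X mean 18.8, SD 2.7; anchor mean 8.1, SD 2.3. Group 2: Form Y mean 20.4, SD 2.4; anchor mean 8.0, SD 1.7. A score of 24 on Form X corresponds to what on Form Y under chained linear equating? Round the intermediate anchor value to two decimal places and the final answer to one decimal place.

Form X → anchor (Group 1): v = (2.3/2.7)(24 − 18.8) + 8.1 = 12.53
anchor → Form Y (Group 2): y = (2.4/1.7)(12.53 − 8.0) + 20.4 = 26.8

26.8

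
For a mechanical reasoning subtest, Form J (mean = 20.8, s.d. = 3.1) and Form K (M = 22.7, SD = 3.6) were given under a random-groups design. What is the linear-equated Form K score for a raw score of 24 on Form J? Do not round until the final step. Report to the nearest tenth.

Linear equating: y = (SD_Y/SD_X)(x − M_X) + M_Y
y = (3.6/3.1)(24 − 20.8) + 22.7
y = 1.161290 × 3.2 + 22.7 = 3.7161 + 22.7 = 26.4

26.4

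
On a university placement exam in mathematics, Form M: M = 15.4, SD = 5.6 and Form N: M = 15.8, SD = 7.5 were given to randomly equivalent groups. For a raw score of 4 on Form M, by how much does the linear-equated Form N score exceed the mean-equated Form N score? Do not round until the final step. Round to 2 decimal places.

Mean-equated: 4 + (15.8 − 15.4) = 4.40
Linear-equated: (7.5/5.6)(4 − 15.4) + 15.8 = 0.532
Difference = 0.532 − 4.40 = -3.87

-3.87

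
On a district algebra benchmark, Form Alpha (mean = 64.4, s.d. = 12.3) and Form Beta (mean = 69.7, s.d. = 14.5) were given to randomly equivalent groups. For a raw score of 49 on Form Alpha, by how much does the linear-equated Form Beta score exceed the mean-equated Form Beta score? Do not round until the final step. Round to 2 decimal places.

-2.75

Mean-equated: 49 + (69.7 − 64.4) = 54.30
Linear-equated: (14.5/12.3)(49 − 64.4) + 69.7 = 51.546
Difference = 51.546 − 54.30 = -2.75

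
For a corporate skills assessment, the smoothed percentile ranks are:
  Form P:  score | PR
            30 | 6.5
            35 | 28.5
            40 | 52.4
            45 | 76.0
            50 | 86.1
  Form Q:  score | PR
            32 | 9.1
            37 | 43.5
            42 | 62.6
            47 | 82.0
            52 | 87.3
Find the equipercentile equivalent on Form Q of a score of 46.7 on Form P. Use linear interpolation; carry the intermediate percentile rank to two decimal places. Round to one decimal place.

PR of 46.7 on Form P: 76.0 + (46.7 − 45)/(50 − 45) × (86.1 − 76.0) = 79.43
On Form Q, PR 79.43 falls between score 42 (PR 62.6) and 47 (PR 82.0).
Interpolate: 42 + (79.43 − 62.6)/(82.0 − 62.6) × (47 − 42) = 46.3

46.3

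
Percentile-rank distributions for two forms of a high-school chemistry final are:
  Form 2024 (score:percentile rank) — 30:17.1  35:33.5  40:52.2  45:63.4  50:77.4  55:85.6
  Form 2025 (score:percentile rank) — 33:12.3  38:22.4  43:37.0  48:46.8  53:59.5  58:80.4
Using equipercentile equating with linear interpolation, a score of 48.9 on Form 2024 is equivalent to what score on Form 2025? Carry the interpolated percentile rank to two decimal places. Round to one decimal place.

PR of 48.9 on Form 2024: 63.4 + (48.9 − 45)/(50 − 45) × (77.4 − 63.4) = 74.32
On Form 2025, PR 74.32 falls between score 53 (PR 59.5) and 58 (PR 80.4).
Interpolate: 53 + (74.32 − 59.5)/(80.4 − 59.5) × (58 − 53) = 56.5

56.5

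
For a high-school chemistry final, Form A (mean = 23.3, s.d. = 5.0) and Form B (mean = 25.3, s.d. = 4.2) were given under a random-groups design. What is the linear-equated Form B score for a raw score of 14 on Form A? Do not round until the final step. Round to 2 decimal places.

Linear equating: y = (SD_Y/SD_X)(x − M_X) + M_Y
y = (4.2/5.0)(14 − 23.3) + 25.3
y = 0.840000 × -9.3 + 25.3 = -7.8120 + 25.3 = 17.49

17.49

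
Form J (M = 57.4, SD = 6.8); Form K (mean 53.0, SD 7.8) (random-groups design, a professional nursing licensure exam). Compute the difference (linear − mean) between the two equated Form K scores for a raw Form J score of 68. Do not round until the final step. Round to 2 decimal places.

1.56

Mean-equated: 68 + (53.0 − 57.4) = 63.60
Linear-equated: (7.8/6.8)(68 − 57.4) + 53.0 = 65.159
Difference = 65.159 − 63.60 = 1.56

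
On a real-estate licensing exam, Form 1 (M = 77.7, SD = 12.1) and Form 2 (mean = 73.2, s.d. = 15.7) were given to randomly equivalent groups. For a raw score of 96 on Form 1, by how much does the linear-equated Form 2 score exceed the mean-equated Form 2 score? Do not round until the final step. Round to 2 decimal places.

5.44

Mean-equated: 96 + (73.2 − 77.7) = 91.50
Linear-equated: (15.7/12.1)(96 − 77.7) + 73.2 = 96.945
Difference = 96.945 − 91.50 = 5.44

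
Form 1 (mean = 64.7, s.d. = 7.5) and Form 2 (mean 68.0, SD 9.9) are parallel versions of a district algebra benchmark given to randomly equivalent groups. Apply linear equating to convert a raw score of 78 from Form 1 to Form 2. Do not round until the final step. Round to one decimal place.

Linear equating: y = (SD_Y/SD_X)(x − M_X) + M_Y
y = (9.9/7.5)(78 − 64.7) + 68.0
y = 1.320000 × 13.3 + 68.0 = 17.5560 + 68.0 = 85.6

85.6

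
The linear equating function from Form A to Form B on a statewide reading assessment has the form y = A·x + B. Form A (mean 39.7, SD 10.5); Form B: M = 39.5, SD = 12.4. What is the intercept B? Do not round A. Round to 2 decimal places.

-7.38

A = SD_Y / SD_X = 12.4 / 10.5 = 1.180952
B = M_Y − A·M_X = 39.5 − 1.180952 × 39.7 = -7.38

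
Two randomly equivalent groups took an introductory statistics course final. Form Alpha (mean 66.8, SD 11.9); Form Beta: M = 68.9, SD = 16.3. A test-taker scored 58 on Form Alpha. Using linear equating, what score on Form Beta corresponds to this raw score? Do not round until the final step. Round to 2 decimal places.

56.85

Linear equating: y = (SD_Y/SD_X)(x − M_X) + M_Y
y = (16.3/11.9)(58 − 66.8) + 68.9
y = 1.369748 × -8.8 + 68.9 = -12.0538 + 68.9 = 56.85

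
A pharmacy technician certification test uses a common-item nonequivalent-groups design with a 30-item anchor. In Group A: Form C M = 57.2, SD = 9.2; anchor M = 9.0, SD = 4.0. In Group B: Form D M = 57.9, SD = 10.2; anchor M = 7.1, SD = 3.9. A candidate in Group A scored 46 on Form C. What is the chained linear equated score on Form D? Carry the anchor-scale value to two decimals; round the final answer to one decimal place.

50.1

Form C → anchor (Group A): v = (4.0/9.2)(46 − 57.2) + 9.0 = 4.13
anchor → Form D (Group B): y = (10.2/3.9)(4.13 − 7.1) + 57.9 = 50.1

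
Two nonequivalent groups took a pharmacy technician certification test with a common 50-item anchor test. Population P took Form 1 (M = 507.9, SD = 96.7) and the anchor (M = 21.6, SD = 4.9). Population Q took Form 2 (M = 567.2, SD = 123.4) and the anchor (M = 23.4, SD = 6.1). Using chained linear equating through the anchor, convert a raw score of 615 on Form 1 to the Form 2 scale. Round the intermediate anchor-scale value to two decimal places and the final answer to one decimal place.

640.6

Form 1 → anchor (Population P): v = (4.9/96.7)(615 − 507.9) + 21.6 = 27.03
anchor → Form 2 (Population Q): y = (123.4/6.1)(27.03 − 23.4) + 567.2 = 640.6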